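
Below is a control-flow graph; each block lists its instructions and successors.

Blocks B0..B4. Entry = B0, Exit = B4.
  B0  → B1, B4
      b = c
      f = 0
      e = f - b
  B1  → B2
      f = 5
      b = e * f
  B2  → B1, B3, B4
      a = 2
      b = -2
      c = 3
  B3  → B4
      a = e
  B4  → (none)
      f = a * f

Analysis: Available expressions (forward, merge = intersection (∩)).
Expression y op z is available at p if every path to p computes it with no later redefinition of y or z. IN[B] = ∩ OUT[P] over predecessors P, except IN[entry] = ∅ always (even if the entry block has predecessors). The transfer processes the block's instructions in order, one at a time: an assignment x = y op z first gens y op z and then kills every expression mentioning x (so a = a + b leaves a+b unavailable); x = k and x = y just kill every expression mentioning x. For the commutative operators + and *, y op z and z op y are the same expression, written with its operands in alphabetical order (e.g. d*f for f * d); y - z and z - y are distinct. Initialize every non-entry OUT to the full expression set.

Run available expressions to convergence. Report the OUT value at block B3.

Answer: {e*f}

Derivation:
Per-block solution:
  B0: | IN={} | OUT={f-b}
  B1: | IN={} | OUT={e*f}
  B2: | IN={e*f} | OUT={e*f}
  B3: | IN={e*f} | OUT={e*f}
  B4: | IN={} | OUT={}

Merge at B3: IN[B3] = OUT[B2] = {e*f}
Applying B3's transfer function to that IN value gives OUT[B3] (row B3 above).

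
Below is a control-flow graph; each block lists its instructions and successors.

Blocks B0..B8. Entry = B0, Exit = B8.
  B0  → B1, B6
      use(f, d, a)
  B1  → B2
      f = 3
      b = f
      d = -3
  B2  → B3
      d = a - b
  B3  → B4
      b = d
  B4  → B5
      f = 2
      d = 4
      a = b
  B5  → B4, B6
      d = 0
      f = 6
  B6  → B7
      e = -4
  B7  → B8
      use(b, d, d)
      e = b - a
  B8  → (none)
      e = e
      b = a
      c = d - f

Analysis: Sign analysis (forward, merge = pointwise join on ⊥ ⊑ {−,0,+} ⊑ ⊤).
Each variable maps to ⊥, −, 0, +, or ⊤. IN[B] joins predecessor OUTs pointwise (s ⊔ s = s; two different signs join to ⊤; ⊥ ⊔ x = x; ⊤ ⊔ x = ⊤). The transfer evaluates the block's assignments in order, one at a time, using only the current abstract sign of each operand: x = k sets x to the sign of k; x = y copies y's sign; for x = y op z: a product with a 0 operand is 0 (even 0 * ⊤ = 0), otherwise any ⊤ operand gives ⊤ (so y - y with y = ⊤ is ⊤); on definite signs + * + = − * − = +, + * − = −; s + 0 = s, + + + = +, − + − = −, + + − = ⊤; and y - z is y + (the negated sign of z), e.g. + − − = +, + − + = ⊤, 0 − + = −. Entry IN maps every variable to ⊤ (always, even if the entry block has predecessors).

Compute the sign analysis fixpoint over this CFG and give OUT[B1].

Fixpoint table:
  B0:  IN=(all ⊤)  OUT=(all ⊤)
  B1:  IN=(all ⊤)  OUT={b:+, d:-, f:+; rest ⊤}
  B2:  IN={b:+, d:-, f:+; rest ⊤}  OUT={b:+, f:+; rest ⊤}
  B3:  IN={b:+, f:+; rest ⊤}  OUT={f:+; rest ⊤}
  B4:  IN={f:+; rest ⊤}  OUT={d:+, f:+; rest ⊤}
  B5:  IN={d:+, f:+; rest ⊤}  OUT={d:0, f:+; rest ⊤}
  B6:  IN=(all ⊤)  OUT={e:-; rest ⊤}
  B7:  IN={e:-; rest ⊤}  OUT=(all ⊤)
  B8:  IN=(all ⊤)  OUT=(all ⊤)

Merge at B1: IN[B1] = OUT[B0] = {a: ⊤, b: ⊤, c: ⊤, d: ⊤, e: ⊤, f: ⊤}
Applying B1's transfer function to that IN value gives OUT[B1] (row B1 above).

Answer: {a: ⊤, b: +, c: ⊤, d: -, e: ⊤, f: +}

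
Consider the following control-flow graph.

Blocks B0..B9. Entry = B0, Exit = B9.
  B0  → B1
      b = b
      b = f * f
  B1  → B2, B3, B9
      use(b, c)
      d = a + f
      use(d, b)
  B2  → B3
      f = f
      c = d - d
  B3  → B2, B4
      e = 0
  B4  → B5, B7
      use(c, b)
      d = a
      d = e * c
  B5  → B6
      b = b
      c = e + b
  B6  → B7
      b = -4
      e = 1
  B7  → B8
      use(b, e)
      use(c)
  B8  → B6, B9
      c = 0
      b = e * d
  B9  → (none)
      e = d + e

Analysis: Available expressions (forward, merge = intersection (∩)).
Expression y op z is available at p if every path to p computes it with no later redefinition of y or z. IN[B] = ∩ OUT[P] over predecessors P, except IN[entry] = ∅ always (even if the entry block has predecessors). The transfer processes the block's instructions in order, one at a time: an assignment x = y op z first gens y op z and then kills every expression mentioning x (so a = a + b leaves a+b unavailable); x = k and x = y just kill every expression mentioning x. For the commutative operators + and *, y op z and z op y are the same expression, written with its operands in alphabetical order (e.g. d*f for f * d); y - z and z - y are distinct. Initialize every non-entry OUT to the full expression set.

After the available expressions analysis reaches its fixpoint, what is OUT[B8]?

Answer: {d*e}

Working:
Fixpoint table:
  B0:  IN={}  OUT={f*f}
  B1:  IN={f*f}  OUT={a+f, f*f}
  B2:  IN={}  OUT={d-d}
  B3:  IN={}  OUT={}
  B4:  IN={}  OUT={c*e}
  B5:  IN={c*e}  OUT={b+e}
  B6:  IN={}  OUT={}
  B7:  IN={}  OUT={}
  B8:  IN={}  OUT={d*e}
  B9:  IN={}  OUT={}

Merge at B8: IN[B8] = OUT[B7] = {}
Applying B8's transfer function to that IN value gives OUT[B8] (row B8 above).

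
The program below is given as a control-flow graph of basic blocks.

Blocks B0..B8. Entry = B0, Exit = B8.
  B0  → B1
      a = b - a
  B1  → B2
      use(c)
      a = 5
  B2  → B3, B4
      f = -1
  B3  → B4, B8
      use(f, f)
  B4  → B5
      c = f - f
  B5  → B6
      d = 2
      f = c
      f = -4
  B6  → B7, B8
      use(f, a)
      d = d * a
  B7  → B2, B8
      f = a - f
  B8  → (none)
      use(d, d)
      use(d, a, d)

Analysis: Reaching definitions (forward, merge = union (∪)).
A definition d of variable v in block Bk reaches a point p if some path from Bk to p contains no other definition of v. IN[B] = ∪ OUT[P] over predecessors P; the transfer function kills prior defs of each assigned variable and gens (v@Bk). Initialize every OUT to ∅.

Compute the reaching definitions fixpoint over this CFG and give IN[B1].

Per-block solution:
  B0:   IN={}   OUT={a@B0}
  B1:   IN={a@B0}   OUT={a@B1}
  B2:   IN={a@B1, c@B4, d@B6, f@B7}   OUT={a@B1, c@B4, d@B6, f@B2}
  B3:   IN={a@B1, c@B4, d@B6, f@B2}   OUT={a@B1, c@B4, d@B6, f@B2}
  B4:   IN={a@B1, c@B4, d@B6, f@B2}   OUT={a@B1, c@B4, d@B6, f@B2}
  B5:   IN={a@B1, c@B4, d@B6, f@B2}   OUT={a@B1, c@B4, d@B5, f@B5}
  B6:   IN={a@B1, c@B4, d@B5, f@B5}   OUT={a@B1, c@B4, d@B6, f@B5}
  B7:   IN={a@B1, c@B4, d@B6, f@B5}   OUT={a@B1, c@B4, d@B6, f@B7}
  B8:   IN={a@B1, c@B4, d@B6, f@B2, f@B5, f@B7}   OUT={a@B1, c@B4, d@B6, f@B2, f@B5, f@B7}

Merge at B1: IN[B1] = OUT[B0] = {a@B0}

Answer: {a@B0}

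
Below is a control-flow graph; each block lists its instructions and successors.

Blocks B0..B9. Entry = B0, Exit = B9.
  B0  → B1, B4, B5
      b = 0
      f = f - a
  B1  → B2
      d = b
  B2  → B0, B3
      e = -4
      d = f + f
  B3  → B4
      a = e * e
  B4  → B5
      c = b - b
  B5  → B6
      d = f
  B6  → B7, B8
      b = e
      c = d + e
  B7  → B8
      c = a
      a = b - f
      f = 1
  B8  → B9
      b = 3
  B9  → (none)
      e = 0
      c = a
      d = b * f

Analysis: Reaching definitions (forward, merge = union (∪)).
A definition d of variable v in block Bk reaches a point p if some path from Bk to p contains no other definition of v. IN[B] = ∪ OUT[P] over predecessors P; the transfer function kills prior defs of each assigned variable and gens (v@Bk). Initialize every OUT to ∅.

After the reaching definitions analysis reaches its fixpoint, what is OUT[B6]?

Converged values:
  B0:   IN={b@B0, d@B2, e@B2, f@B0}   OUT={b@B0, d@B2, e@B2, f@B0}
  B1:   IN={b@B0, d@B2, e@B2, f@B0}   OUT={b@B0, d@B1, e@B2, f@B0}
  B2:   IN={b@B0, d@B1, e@B2, f@B0}   OUT={b@B0, d@B2, e@B2, f@B0}
  B3:   IN={b@B0, d@B2, e@B2, f@B0}   OUT={a@B3, b@B0, d@B2, e@B2, f@B0}
  B4:   IN={a@B3, b@B0, d@B2, e@B2, f@B0}   OUT={a@B3, b@B0, c@B4, d@B2, e@B2, f@B0}
  B5:   IN={a@B3, b@B0, c@B4, d@B2, e@B2, f@B0}   OUT={a@B3, b@B0, c@B4, d@B5, e@B2, f@B0}
  B6:   IN={a@B3, b@B0, c@B4, d@B5, e@B2, f@B0}   OUT={a@B3, b@B6, c@B6, d@B5, e@B2, f@B0}
  B7:   IN={a@B3, b@B6, c@B6, d@B5, e@B2, f@B0}   OUT={a@B7, b@B6, c@B7, d@B5, e@B2, f@B7}
  B8:   IN={a@B3, a@B7, b@B6, c@B6, c@B7, d@B5, e@B2, f@B0, f@B7}   OUT={a@B3, a@B7, b@B8, c@B6, c@B7, d@B5, e@B2, f@B0, f@B7}
  B9:   IN={a@B3, a@B7, b@B8, c@B6, c@B7, d@B5, e@B2, f@B0, f@B7}   OUT={a@B3, a@B7, b@B8, c@B9, d@B9, e@B9, f@B0, f@B7}

Merge at B6: IN[B6] = OUT[B5] = {a@B3, b@B0, c@B4, d@B5, e@B2, f@B0}
Applying B6's transfer function to that IN value gives OUT[B6] (row B6 above).

Answer: {a@B3, b@B6, c@B6, d@B5, e@B2, f@B0}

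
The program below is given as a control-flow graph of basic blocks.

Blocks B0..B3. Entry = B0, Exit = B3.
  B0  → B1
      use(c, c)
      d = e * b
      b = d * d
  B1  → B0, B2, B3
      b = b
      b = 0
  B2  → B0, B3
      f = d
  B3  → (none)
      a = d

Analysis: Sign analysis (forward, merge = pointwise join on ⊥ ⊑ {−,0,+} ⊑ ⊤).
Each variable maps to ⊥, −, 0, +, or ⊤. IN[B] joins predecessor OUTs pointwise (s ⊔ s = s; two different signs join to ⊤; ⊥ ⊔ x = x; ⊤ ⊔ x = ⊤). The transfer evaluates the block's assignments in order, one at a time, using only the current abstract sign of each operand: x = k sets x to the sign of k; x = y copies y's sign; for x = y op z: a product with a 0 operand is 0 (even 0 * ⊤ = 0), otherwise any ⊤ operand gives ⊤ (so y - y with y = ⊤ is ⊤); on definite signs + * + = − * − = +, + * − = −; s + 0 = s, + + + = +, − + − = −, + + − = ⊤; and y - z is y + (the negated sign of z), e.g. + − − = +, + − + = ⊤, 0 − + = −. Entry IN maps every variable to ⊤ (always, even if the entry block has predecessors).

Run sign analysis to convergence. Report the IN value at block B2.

Answer: {a: ⊤, b: 0, c: ⊤, d: ⊤, e: ⊤, f: ⊤}

Trace:
Per-block solution:
  B0: | IN=(all ⊤) | OUT=(all ⊤)
  B1: | IN=(all ⊤) | OUT={b:0; rest ⊤}
  B2: | IN={b:0; rest ⊤} | OUT={b:0; rest ⊤}
  B3: | IN={b:0; rest ⊤} | OUT={b:0; rest ⊤}

Merge at B2: IN[B2] = OUT[B1] = {a: ⊤, b: 0, c: ⊤, d: ⊤, e: ⊤, f: ⊤}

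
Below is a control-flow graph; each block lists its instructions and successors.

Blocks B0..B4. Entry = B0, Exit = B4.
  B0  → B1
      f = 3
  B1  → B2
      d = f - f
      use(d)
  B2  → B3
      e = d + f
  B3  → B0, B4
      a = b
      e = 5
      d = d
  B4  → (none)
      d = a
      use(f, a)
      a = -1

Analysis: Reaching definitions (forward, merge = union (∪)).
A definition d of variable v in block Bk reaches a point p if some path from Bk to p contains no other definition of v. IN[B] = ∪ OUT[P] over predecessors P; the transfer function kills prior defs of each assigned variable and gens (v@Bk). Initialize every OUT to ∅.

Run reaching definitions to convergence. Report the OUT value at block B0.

Answer: {a@B3, d@B3, e@B3, f@B0}

Trace:
Converged values:
  B0:  IN={a@B3, d@B3, e@B3, f@B0}  OUT={a@B3, d@B3, e@B3, f@B0}
  B1:  IN={a@B3, d@B3, e@B3, f@B0}  OUT={a@B3, d@B1, e@B3, f@B0}
  B2:  IN={a@B3, d@B1, e@B3, f@B0}  OUT={a@B3, d@B1, e@B2, f@B0}
  B3:  IN={a@B3, d@B1, e@B2, f@B0}  OUT={a@B3, d@B3, e@B3, f@B0}
  B4:  IN={a@B3, d@B3, e@B3, f@B0}  OUT={a@B4, d@B4, e@B3, f@B0}

Merge at B0 (entry node, so the boundary value {} is joined with the incoming edge(s)): IN[B0] = {} ⊔ OUT[B3] = {a@B3, d@B3, e@B3, f@B0}
Applying B0's transfer function to that IN value gives OUT[B0] (row B0 above).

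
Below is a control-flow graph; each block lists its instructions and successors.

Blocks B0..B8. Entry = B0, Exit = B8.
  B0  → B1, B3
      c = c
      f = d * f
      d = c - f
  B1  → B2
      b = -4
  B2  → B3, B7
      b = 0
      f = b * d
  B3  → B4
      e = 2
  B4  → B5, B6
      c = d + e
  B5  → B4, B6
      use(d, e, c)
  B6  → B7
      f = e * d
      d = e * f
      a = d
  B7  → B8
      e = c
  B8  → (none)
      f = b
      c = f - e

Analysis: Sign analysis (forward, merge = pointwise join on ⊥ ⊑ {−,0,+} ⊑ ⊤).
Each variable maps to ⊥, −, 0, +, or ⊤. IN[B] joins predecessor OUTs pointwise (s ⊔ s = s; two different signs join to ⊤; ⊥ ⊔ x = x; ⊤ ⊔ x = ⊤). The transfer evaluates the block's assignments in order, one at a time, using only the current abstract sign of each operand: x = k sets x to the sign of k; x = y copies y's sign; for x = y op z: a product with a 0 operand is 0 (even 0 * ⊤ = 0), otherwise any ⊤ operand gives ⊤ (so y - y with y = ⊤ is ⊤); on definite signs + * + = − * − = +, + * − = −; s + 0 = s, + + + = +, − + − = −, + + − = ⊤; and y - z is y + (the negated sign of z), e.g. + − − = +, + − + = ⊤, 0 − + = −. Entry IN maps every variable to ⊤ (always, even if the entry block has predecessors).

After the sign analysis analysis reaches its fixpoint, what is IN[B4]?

Answer: {a: ⊤, b: ⊤, c: ⊤, d: ⊤, e: +, f: ⊤}

Trace:
Per-block solution:
  B0:  IN=(all ⊤)  OUT=(all ⊤)
  B1:  IN=(all ⊤)  OUT={b:-; rest ⊤}
  B2:  IN={b:-; rest ⊤}  OUT={b:0, f:0; rest ⊤}
  B3:  IN=(all ⊤)  OUT={e:+; rest ⊤}
  B4:  IN={e:+; rest ⊤}  OUT={e:+; rest ⊤}
  B5:  IN={e:+; rest ⊤}  OUT={e:+; rest ⊤}
  B6:  IN={e:+; rest ⊤}  OUT={e:+; rest ⊤}
  B7:  IN=(all ⊤)  OUT=(all ⊤)
  B8:  IN=(all ⊤)  OUT=(all ⊤)

Merge at B4: IN[B4] = OUT[B3] ⊔ OUT[B5] = {a: ⊤, b: ⊤, c: ⊤, d: ⊤, e: +, f: ⊤}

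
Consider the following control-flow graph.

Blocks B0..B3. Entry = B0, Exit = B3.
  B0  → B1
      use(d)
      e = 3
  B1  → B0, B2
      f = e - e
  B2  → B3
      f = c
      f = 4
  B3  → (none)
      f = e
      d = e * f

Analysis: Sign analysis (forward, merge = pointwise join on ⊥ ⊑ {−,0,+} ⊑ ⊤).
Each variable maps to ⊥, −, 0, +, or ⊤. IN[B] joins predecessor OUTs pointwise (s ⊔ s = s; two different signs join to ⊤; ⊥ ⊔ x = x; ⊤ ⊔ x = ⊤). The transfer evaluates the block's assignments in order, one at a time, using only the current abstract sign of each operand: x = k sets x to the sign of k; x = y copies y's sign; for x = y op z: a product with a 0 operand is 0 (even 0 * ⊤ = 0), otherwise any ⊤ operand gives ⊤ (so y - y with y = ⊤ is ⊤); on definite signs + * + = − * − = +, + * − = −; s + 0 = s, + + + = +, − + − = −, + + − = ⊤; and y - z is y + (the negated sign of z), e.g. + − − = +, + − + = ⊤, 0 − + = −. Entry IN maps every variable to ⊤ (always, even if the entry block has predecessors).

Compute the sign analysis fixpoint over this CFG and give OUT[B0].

Fixpoint table:
  B0:   IN=(all ⊤)   OUT={e:+; rest ⊤}
  B1:   IN={e:+; rest ⊤}   OUT={e:+; rest ⊤}
  B2:   IN={e:+; rest ⊤}   OUT={e:+, f:+; rest ⊤}
  B3:   IN={e:+, f:+; rest ⊤}   OUT={d:+, e:+, f:+; rest ⊤}

Merge at B0 (entry node, so the boundary value (all ⊤) is joined with the incoming edge(s)): IN[B0] = (all ⊤) ⊔ OUT[B1] = {a: ⊤, b: ⊤, c: ⊤, d: ⊤, e: ⊤, f: ⊤}
Applying B0's transfer function to that IN value gives OUT[B0] (row B0 above).

Answer: {a: ⊤, b: ⊤, c: ⊤, d: ⊤, e: +, f: ⊤}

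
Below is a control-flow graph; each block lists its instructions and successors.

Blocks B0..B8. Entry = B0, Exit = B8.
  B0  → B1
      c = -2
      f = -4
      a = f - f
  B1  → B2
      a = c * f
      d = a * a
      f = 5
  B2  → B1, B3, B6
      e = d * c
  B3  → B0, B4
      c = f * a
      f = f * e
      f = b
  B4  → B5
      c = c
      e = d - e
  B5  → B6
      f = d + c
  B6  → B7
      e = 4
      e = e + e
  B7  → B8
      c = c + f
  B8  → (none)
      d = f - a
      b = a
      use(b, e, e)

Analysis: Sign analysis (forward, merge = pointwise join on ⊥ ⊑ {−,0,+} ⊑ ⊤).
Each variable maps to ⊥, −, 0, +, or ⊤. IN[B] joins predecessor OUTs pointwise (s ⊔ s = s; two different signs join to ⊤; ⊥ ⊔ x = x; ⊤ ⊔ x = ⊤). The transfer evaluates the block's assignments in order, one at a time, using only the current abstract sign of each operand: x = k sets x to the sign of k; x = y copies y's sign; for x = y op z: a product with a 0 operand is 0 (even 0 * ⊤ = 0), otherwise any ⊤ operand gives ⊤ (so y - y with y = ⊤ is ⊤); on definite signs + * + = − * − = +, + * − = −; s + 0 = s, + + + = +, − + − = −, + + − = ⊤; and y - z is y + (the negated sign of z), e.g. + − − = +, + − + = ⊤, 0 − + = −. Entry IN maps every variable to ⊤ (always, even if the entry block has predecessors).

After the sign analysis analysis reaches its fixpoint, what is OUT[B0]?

Converged values:
  B0:   IN=(all ⊤)   OUT={c:-, f:-; rest ⊤}
  B1:   IN={c:-; rest ⊤}   OUT={c:-, f:+; rest ⊤}
  B2:   IN={c:-, f:+; rest ⊤}   OUT={c:-, f:+; rest ⊤}
  B3:   IN={c:-, f:+; rest ⊤}   OUT=(all ⊤)
  B4:   IN=(all ⊤)   OUT=(all ⊤)
  B5:   IN=(all ⊤)   OUT=(all ⊤)
  B6:   IN=(all ⊤)   OUT={e:+; rest ⊤}
  B7:   IN={e:+; rest ⊤}   OUT={e:+; rest ⊤}
  B8:   IN={e:+; rest ⊤}   OUT={e:+; rest ⊤}

Merge at B0 (entry node, so the boundary value (all ⊤) is joined with the incoming edge(s)): IN[B0] = (all ⊤) ⊔ OUT[B3] = {a: ⊤, b: ⊤, c: ⊤, d: ⊤, e: ⊤, f: ⊤}
Applying B0's transfer function to that IN value gives OUT[B0] (row B0 above).

Answer: {a: ⊤, b: ⊤, c: -, d: ⊤, e: ⊤, f: -}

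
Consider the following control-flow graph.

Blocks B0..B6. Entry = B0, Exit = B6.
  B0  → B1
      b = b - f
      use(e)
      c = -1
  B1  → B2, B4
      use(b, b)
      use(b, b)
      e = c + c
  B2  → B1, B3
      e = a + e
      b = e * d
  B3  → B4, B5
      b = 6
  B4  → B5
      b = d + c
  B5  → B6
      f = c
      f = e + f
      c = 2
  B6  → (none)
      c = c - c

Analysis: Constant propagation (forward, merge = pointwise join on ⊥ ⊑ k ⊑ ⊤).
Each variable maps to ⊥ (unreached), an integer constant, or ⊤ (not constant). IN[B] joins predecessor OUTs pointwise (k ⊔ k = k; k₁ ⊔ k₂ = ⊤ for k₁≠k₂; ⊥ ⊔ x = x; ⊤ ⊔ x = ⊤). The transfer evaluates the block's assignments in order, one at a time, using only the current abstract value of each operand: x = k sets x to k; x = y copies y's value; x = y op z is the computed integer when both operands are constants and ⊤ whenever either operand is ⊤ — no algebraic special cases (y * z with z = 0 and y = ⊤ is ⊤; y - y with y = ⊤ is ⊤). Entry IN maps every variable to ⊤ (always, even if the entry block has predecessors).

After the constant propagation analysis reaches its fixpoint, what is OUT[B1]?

Per-block solution:
  B0: | IN=(all ⊤) | OUT={c:-1; rest ⊤}
  B1: | IN={c:-1; rest ⊤} | OUT={c:-1, e:-2; rest ⊤}
  B2: | IN={c:-1, e:-2; rest ⊤} | OUT={c:-1; rest ⊤}
  B3: | IN={c:-1; rest ⊤} | OUT={b:6, c:-1; rest ⊤}
  B4: | IN={c:-1; rest ⊤} | OUT={c:-1; rest ⊤}
  B5: | IN={c:-1; rest ⊤} | OUT={c:2; rest ⊤}
  B6: | IN={c:2; rest ⊤} | OUT={c:0; rest ⊤}

Merge at B1: IN[B1] = OUT[B0] ⊔ OUT[B2] = {a: ⊤, b: ⊤, c: -1, d: ⊤, e: ⊤, f: ⊤}
Applying B1's transfer function to that IN value gives OUT[B1] (row B1 above).

Answer: {a: ⊤, b: ⊤, c: -1, d: ⊤, e: -2, f: ⊤}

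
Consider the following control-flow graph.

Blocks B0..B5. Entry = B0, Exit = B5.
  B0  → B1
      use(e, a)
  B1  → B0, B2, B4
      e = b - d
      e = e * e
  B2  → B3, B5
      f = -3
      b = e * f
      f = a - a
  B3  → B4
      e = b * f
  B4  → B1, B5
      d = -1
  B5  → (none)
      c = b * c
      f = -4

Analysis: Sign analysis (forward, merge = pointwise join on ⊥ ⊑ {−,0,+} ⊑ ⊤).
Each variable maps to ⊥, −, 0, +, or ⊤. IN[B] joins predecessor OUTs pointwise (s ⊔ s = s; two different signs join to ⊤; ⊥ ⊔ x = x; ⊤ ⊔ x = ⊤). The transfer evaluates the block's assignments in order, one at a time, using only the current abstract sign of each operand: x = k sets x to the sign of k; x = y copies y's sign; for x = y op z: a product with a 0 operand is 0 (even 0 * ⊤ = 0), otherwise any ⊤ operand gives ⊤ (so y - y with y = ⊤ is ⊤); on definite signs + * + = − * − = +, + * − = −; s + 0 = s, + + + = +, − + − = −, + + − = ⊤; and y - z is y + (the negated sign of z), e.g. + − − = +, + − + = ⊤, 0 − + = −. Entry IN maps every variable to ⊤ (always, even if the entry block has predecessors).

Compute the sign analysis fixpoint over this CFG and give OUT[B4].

Fixpoint table:
  B0: | IN=(all ⊤) | OUT=(all ⊤)
  B1: | IN=(all ⊤) | OUT=(all ⊤)
  B2: | IN=(all ⊤) | OUT=(all ⊤)
  B3: | IN=(all ⊤) | OUT=(all ⊤)
  B4: | IN=(all ⊤) | OUT={d:-; rest ⊤}
  B5: | IN=(all ⊤) | OUT={f:-; rest ⊤}

Merge at B4: IN[B4] = OUT[B1] ⊔ OUT[B3] = {a: ⊤, b: ⊤, c: ⊤, d: ⊤, e: ⊤, f: ⊤}
Applying B4's transfer function to that IN value gives OUT[B4] (row B4 above).

Answer: {a: ⊤, b: ⊤, c: ⊤, d: -, e: ⊤, f: ⊤}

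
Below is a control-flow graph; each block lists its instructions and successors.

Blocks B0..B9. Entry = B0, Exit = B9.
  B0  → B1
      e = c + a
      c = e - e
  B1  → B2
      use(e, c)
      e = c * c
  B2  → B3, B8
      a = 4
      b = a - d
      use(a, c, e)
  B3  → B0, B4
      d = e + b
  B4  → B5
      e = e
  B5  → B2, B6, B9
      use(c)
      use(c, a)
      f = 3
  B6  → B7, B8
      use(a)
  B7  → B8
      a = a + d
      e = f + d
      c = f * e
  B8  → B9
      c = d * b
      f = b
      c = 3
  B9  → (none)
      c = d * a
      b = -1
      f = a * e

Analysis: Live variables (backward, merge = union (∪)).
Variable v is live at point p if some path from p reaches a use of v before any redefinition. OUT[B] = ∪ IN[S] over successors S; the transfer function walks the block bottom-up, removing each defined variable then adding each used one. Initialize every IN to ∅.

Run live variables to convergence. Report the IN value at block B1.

Answer: {c, d, e}

Working:
Per-block solution:
  B0:  IN={a, c, d}  OUT={c, d, e}
  B1:  IN={c, d, e}  OUT={c, d, e}
  B2:  IN={c, d, e}  OUT={a, b, c, d, e}
  B3:  IN={a, b, c, e}  OUT={a, b, c, d, e}
  B4:  IN={a, b, c, d, e}  OUT={a, b, c, d, e}
  B5:  IN={a, b, c, d, e}  OUT={a, b, c, d, e, f}
  B6:  IN={a, b, d, e, f}  OUT={a, b, d, e, f}
  B7:  IN={a, b, d, f}  OUT={a, b, d, e}
  B8:  IN={a, b, d, e}  OUT={a, d, e}
  B9:  IN={a, d, e}  OUT={}

Merge at B1: OUT[B1] = IN[B2] = {c, d, e}
Applying B1's transfer function to that OUT value gives IN[B1] (row B1 above).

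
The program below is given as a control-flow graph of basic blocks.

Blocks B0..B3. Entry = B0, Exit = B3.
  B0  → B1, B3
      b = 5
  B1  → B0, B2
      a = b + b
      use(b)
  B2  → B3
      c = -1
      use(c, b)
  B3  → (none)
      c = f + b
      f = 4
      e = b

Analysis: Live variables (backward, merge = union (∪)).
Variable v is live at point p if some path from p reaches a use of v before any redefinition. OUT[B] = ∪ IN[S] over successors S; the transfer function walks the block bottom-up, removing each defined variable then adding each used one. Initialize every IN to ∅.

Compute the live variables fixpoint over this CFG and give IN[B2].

Answer: {b, f}

Trace:
Per-block solution:
  B0:   IN={f}   OUT={b, f}
  B1:   IN={b, f}   OUT={b, f}
  B2:   IN={b, f}   OUT={b, f}
  B3:   IN={b, f}   OUT={}

Merge at B2: OUT[B2] = IN[B3] = {b, f}
Applying B2's transfer function to that OUT value gives IN[B2] (row B2 above).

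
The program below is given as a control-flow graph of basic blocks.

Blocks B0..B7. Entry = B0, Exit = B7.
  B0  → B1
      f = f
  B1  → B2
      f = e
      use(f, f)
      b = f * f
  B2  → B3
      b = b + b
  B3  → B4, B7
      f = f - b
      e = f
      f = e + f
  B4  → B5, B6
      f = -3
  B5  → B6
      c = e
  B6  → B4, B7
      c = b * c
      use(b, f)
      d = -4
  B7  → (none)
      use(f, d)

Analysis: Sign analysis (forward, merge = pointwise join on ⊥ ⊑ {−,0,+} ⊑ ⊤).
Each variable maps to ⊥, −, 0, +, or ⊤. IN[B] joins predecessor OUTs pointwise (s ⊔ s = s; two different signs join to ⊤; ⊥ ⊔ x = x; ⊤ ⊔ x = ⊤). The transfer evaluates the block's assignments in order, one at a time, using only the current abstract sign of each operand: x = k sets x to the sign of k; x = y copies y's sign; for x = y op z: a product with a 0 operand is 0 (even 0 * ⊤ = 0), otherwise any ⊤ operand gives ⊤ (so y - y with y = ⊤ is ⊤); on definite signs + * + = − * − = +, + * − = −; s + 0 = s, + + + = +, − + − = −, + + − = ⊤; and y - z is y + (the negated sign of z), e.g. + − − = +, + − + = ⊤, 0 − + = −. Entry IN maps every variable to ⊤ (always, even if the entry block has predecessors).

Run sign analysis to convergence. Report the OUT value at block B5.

Answer: {a: ⊤, b: ⊤, c: ⊤, d: ⊤, e: ⊤, f: -}

Derivation:
Converged values:
  B0: | IN=(all ⊤) | OUT=(all ⊤)
  B1: | IN=(all ⊤) | OUT=(all ⊤)
  B2: | IN=(all ⊤) | OUT=(all ⊤)
  B3: | IN=(all ⊤) | OUT=(all ⊤)
  B4: | IN=(all ⊤) | OUT={f:-; rest ⊤}
  B5: | IN={f:-; rest ⊤} | OUT={f:-; rest ⊤}
  B6: | IN={f:-; rest ⊤} | OUT={d:-, f:-; rest ⊤}
  B7: | IN=(all ⊤) | OUT=(all ⊤)

Merge at B5: IN[B5] = OUT[B4] = {a: ⊤, b: ⊤, c: ⊤, d: ⊤, e: ⊤, f: -}
Applying B5's transfer function to that IN value gives OUT[B5] (row B5 above).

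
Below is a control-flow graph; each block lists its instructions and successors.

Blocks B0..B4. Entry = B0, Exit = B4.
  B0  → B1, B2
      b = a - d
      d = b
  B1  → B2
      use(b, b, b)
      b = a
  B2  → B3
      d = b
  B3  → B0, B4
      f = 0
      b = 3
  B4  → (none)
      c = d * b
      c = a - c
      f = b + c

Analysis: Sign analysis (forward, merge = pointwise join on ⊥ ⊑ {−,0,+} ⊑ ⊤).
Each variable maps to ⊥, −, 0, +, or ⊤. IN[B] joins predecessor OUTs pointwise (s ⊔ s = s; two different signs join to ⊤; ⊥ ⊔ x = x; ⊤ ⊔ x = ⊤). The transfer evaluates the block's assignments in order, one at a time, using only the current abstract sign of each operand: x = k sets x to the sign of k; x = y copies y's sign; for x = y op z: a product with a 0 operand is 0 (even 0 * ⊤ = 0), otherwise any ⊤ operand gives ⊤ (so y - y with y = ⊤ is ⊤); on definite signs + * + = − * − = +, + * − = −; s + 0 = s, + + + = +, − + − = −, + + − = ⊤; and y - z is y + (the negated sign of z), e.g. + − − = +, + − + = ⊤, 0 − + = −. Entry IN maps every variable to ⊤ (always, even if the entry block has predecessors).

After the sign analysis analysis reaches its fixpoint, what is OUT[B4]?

Answer: {a: ⊤, b: +, c: ⊤, d: ⊤, e: ⊤, f: ⊤}

Working:
Per-block solution:
  B0:  IN=(all ⊤)  OUT=(all ⊤)
  B1:  IN=(all ⊤)  OUT=(all ⊤)
  B2:  IN=(all ⊤)  OUT=(all ⊤)
  B3:  IN=(all ⊤)  OUT={b:+, f:0; rest ⊤}
  B4:  IN={b:+, f:0; rest ⊤}  OUT={b:+; rest ⊤}

Merge at B4: IN[B4] = OUT[B3] = {a: ⊤, b: +, c: ⊤, d: ⊤, e: ⊤, f: 0}
Applying B4's transfer function to that IN value gives OUT[B4] (row B4 above).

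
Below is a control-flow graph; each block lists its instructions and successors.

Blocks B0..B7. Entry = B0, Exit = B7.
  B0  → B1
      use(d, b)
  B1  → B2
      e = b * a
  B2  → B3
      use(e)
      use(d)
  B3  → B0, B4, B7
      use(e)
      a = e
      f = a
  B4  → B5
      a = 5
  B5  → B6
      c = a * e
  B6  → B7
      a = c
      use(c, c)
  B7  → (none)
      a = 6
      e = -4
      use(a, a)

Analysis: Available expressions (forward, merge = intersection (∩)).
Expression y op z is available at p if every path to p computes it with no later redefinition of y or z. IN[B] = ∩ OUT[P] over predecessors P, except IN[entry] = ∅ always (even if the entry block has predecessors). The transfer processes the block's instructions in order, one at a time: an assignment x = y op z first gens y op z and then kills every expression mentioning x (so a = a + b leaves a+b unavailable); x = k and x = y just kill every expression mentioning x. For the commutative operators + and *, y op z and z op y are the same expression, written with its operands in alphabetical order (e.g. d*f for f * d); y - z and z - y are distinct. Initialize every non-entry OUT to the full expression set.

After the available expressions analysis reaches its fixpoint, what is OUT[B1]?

Fixpoint table:
  B0:   IN={}   OUT={}
  B1:   IN={}   OUT={a*b}
  B2:   IN={a*b}   OUT={a*b}
  B3:   IN={a*b}   OUT={}
  B4:   IN={}   OUT={}
  B5:   IN={}   OUT={a*e}
  B6:   IN={a*e}   OUT={}
  B7:   IN={}   OUT={}

Merge at B1: IN[B1] = OUT[B0] = {}
Applying B1's transfer function to that IN value gives OUT[B1] (row B1 above).

Answer: {a*b}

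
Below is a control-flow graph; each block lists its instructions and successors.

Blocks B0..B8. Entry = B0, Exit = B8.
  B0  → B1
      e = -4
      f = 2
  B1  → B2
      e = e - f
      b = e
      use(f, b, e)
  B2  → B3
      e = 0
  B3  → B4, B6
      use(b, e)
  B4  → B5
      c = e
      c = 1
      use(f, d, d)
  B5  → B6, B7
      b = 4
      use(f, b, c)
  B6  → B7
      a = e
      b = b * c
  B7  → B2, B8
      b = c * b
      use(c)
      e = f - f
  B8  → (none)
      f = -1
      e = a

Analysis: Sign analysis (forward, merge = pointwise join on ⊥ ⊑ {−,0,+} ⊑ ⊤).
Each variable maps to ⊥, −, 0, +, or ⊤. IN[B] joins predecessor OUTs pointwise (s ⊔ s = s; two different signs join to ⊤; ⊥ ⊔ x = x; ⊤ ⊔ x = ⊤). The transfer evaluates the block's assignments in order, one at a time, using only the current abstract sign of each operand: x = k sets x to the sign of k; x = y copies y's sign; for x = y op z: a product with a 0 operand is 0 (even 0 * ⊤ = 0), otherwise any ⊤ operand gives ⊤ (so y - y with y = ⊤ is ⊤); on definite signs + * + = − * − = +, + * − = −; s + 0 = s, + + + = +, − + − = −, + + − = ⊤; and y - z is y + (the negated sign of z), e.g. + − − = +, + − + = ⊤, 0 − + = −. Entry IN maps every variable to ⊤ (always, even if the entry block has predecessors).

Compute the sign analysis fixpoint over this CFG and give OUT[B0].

Per-block solution:
  B0:   IN=(all ⊤)   OUT={e:-, f:+; rest ⊤}
  B1:   IN={e:-, f:+; rest ⊤}   OUT={b:-, e:-, f:+; rest ⊤}
  B2:   IN={f:+; rest ⊤}   OUT={e:0, f:+; rest ⊤}
  B3:   IN={e:0, f:+; rest ⊤}   OUT={e:0, f:+; rest ⊤}
  B4:   IN={e:0, f:+; rest ⊤}   OUT={c:+, e:0, f:+; rest ⊤}
  B5:   IN={c:+, e:0, f:+; rest ⊤}   OUT={b:+, c:+, e:0, f:+; rest ⊤}
  B6:   IN={e:0, f:+; rest ⊤}   OUT={a:0, e:0, f:+; rest ⊤}
  B7:   IN={e:0, f:+; rest ⊤}   OUT={f:+; rest ⊤}
  B8:   IN={f:+; rest ⊤}   OUT={f:-; rest ⊤}

B0 is the boundary node: IN[B0] = {a: ⊤, b: ⊤, c: ⊤, d: ⊤, e: ⊤, f: ⊤}
Applying B0's transfer function to that IN value gives OUT[B0] (row B0 above).

Answer: {a: ⊤, b: ⊤, c: ⊤, d: ⊤, e: -, f: +}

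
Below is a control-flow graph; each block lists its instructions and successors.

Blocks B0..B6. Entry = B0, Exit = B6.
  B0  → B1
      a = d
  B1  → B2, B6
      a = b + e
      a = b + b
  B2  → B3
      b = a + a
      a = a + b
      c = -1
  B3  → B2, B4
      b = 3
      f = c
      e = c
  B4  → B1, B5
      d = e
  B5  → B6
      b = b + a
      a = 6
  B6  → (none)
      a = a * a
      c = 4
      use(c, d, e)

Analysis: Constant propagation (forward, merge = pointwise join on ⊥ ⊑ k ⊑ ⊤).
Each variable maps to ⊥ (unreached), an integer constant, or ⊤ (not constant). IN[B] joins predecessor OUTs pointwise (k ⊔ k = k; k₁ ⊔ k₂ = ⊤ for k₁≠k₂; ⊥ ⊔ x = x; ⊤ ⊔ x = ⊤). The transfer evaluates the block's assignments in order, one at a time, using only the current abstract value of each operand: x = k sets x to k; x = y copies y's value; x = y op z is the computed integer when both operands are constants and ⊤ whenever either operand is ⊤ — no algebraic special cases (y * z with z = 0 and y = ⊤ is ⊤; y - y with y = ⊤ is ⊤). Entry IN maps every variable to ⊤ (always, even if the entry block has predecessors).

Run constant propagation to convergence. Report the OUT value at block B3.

Answer: {a: ⊤, b: 3, c: -1, d: ⊤, e: -1, f: -1}

Trace:
Fixpoint table:
  B0:   IN=(all ⊤)   OUT=(all ⊤)
  B1:   IN=(all ⊤)   OUT=(all ⊤)
  B2:   IN=(all ⊤)   OUT={c:-1; rest ⊤}
  B3:   IN={c:-1; rest ⊤}   OUT={b:3, c:-1, e:-1, f:-1; rest ⊤}
  B4:   IN={b:3, c:-1, e:-1, f:-1; rest ⊤}   OUT={b:3, c:-1, d:-1, e:-1, f:-1; rest ⊤}
  B5:   IN={b:3, c:-1, d:-1, e:-1, f:-1; rest ⊤}   OUT={a:6, c:-1, d:-1, e:-1, f:-1; rest ⊤}
  B6:   IN=(all ⊤)   OUT={c:4; rest ⊤}

Merge at B3: IN[B3] = OUT[B2] = {a: ⊤, b: ⊤, c: -1, d: ⊤, e: ⊤, f: ⊤}
Applying B3's transfer function to that IN value gives OUT[B3] (row B3 above).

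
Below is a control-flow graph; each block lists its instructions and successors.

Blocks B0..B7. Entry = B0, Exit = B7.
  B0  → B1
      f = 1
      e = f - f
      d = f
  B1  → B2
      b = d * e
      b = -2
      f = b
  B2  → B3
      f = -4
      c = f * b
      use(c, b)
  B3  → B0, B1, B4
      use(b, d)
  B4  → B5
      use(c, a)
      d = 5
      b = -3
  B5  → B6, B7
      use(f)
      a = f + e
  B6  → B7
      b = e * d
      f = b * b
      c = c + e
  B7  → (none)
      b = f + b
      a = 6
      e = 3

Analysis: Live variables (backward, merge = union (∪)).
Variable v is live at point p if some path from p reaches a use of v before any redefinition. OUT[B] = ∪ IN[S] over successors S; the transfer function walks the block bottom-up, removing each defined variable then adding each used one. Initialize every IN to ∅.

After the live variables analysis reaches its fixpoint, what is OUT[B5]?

Answer: {b, c, d, e, f}

Trace:
Fixpoint table:
  B0:   IN={a}   OUT={a, d, e}
  B1:   IN={a, d, e}   OUT={a, b, d, e}
  B2:   IN={a, b, d, e}   OUT={a, b, c, d, e, f}
  B3:   IN={a, b, c, d, e, f}   OUT={a, c, d, e, f}
  B4:   IN={a, c, e, f}   OUT={b, c, d, e, f}
  B5:   IN={b, c, d, e, f}   OUT={b, c, d, e, f}
  B6:   IN={c, d, e}   OUT={b, f}
  B7:   IN={b, f}   OUT={}

Merge at B5: OUT[B5] = IN[B6] ⊔ IN[B7] = {b, c, d, e, f}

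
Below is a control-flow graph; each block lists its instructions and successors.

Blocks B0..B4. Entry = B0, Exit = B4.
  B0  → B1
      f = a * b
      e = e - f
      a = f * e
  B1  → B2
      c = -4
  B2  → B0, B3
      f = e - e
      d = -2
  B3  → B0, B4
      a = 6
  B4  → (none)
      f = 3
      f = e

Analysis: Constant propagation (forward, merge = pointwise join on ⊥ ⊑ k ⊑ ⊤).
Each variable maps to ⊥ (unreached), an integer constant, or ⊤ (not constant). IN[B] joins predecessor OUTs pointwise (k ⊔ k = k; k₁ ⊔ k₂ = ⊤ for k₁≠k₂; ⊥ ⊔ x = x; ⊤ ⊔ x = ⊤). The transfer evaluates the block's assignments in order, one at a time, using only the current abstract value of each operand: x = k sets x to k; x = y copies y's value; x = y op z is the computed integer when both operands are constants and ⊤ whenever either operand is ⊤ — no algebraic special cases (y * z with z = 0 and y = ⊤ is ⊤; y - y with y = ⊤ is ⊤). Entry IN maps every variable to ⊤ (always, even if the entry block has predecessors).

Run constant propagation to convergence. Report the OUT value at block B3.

Converged values:
  B0: | IN=(all ⊤) | OUT=(all ⊤)
  B1: | IN=(all ⊤) | OUT={c:-4; rest ⊤}
  B2: | IN={c:-4; rest ⊤} | OUT={c:-4, d:-2; rest ⊤}
  B3: | IN={c:-4, d:-2; rest ⊤} | OUT={a:6, c:-4, d:-2; rest ⊤}
  B4: | IN={a:6, c:-4, d:-2; rest ⊤} | OUT={a:6, c:-4, d:-2; rest ⊤}

Merge at B3: IN[B3] = OUT[B2] = {a: ⊤, b: ⊤, c: -4, d: -2, e: ⊤, f: ⊤}
Applying B3's transfer function to that IN value gives OUT[B3] (row B3 above).

Answer: {a: 6, b: ⊤, c: -4, d: -2, e: ⊤, f: ⊤}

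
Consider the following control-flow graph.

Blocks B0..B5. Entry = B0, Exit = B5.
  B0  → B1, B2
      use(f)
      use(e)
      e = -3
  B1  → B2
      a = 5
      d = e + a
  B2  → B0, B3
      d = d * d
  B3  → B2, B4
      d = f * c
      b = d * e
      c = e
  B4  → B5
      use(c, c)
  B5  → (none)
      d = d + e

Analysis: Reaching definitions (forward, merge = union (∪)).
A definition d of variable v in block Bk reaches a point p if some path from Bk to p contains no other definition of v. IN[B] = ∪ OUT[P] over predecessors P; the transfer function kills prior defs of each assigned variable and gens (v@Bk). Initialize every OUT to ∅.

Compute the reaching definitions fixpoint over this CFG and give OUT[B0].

Answer: {a@B1, b@B3, c@B3, d@B2, e@B0}

Working:
Fixpoint table:
  B0:   IN={a@B1, b@B3, c@B3, d@B2, e@B0}   OUT={a@B1, b@B3, c@B3, d@B2, e@B0}
  B1:   IN={a@B1, b@B3, c@B3, d@B2, e@B0}   OUT={a@B1, b@B3, c@B3, d@B1, e@B0}
  B2:   IN={a@B1, b@B3, c@B3, d@B1, d@B2, d@B3, e@B0}   OUT={a@B1, b@B3, c@B3, d@B2, e@B0}
  B3:   IN={a@B1, b@B3, c@B3, d@B2, e@B0}   OUT={a@B1, b@B3, c@B3, d@B3, e@B0}
  B4:   IN={a@B1, b@B3, c@B3, d@B3, e@B0}   OUT={a@B1, b@B3, c@B3, d@B3, e@B0}
  B5:   IN={a@B1, b@B3, c@B3, d@B3, e@B0}   OUT={a@B1, b@B3, c@B3, d@B5, e@B0}

Merge at B0 (entry node, so the boundary value {} is joined with the incoming edge(s)): IN[B0] = {} ⊔ OUT[B2] = {a@B1, b@B3, c@B3, d@B2, e@B0}
Applying B0's transfer function to that IN value gives OUT[B0] (row B0 above).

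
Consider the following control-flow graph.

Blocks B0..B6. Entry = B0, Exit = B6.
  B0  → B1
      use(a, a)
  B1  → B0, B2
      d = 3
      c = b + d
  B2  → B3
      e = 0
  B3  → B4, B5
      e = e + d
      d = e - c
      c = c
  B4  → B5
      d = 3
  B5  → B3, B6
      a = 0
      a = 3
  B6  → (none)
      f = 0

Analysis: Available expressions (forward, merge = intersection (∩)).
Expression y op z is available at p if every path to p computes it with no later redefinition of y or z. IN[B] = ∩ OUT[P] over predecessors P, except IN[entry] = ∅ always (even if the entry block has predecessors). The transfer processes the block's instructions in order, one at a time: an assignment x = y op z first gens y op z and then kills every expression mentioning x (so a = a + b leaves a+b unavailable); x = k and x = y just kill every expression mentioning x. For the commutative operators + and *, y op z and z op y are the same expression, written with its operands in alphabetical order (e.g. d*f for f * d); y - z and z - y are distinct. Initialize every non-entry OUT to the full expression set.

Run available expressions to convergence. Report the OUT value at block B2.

Answer: {b+d}

Trace:
Fixpoint table:
  B0:   IN={}   OUT={}
  B1:   IN={}   OUT={b+d}
  B2:   IN={b+d}   OUT={b+d}
  B3:   IN={}   OUT={}
  B4:   IN={}   OUT={}
  B5:   IN={}   OUT={}
  B6:   IN={}   OUT={}

Merge at B2: IN[B2] = OUT[B1] = {b+d}
Applying B2's transfer function to that IN value gives OUT[B2] (row B2 above).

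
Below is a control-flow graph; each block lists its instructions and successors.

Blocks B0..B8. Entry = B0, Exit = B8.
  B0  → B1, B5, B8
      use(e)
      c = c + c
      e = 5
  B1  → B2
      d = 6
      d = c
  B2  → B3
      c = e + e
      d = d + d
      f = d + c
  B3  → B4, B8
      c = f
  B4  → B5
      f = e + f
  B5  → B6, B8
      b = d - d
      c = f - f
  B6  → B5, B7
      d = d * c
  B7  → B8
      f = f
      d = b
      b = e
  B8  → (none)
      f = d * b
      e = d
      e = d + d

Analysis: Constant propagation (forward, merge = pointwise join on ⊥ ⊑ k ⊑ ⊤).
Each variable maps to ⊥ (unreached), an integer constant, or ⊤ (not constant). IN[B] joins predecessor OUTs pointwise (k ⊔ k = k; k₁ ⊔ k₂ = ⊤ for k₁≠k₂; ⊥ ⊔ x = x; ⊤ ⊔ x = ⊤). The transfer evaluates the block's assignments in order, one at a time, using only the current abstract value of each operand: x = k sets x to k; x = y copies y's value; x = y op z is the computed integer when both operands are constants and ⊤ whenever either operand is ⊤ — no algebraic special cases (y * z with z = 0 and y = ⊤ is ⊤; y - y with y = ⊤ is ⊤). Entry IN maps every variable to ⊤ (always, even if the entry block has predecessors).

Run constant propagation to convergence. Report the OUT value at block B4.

Answer: {a: ⊤, b: ⊤, c: ⊤, d: ⊤, e: 5, f: ⊤}

Trace:
Per-block solution:
  B0: | IN=(all ⊤) | OUT={e:5; rest ⊤}
  B1: | IN={e:5; rest ⊤} | OUT={e:5; rest ⊤}
  B2: | IN={e:5; rest ⊤} | OUT={c:10, e:5; rest ⊤}
  B3: | IN={c:10, e:5; rest ⊤} | OUT={e:5; rest ⊤}
  B4: | IN={e:5; rest ⊤} | OUT={e:5; rest ⊤}
  B5: | IN={e:5; rest ⊤} | OUT={e:5; rest ⊤}
  B6: | IN={e:5; rest ⊤} | OUT={e:5; rest ⊤}
  B7: | IN={e:5; rest ⊤} | OUT={b:5, e:5; rest ⊤}
  B8: | IN={e:5; rest ⊤} | OUT=(all ⊤)

Merge at B4: IN[B4] = OUT[B3] = {a: ⊤, b: ⊤, c: ⊤, d: ⊤, e: 5, f: ⊤}
Applying B4's transfer function to that IN value gives OUT[B4] (row B4 above).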